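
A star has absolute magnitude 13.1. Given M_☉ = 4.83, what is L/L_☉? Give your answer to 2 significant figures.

L/L_☉ ≈ 4.9×10^-4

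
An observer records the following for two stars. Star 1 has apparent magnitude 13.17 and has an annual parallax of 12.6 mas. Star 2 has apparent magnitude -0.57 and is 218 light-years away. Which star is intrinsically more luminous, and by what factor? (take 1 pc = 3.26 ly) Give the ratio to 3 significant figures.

Star 1: p = 12.6 mas = 0.0126″ → d = 1/p = 79.37 pc
Star 1: M = m − 5 log₁₀ d + 5 = 13.17 − 5·1.8996 + 5 = 8.672
Star 2: d = 218 ly / 3.26 = 66.87 pc
Star 2: M = m − 5 log₁₀ d + 5 = -0.57 − 5·1.8252 + 5 = -4.696
ΔM = M_1 − M_2 = 8.672 − (-4.696) = 13.368; smaller M is more luminous → Star 2.
L ratio = 10^(0.4 |ΔM|) = 10^5.347 = 222400

Star 2 is more luminous, by a factor of 222000.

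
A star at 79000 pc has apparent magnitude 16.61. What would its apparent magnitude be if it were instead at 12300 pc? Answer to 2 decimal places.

m ≈ 12.57

Flux ∝ 1/d², so Δm = 5 log₁₀(d₂/d₁) = 5 log₁₀(12300/79000) = -4.039
m₂ = m₁ + Δm = 16.61 + (-4.039) = 12.571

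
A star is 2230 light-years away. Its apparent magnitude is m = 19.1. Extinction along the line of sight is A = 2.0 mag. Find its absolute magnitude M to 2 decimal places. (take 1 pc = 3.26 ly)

d = 2230 ly / 3.26 = 684.0 pc
5 log₁₀(d/10 pc) = 5 log₁₀(684.0) − 5 = 9.175
M = m − 5 log₁₀(d/10) − A = 19.1 − 9.175 − 2.0 = 7.925

M ≈ 7.92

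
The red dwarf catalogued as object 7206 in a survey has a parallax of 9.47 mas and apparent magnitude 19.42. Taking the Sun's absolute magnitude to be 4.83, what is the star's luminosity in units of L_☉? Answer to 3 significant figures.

L/L_☉ ≈ 1.63×10^-4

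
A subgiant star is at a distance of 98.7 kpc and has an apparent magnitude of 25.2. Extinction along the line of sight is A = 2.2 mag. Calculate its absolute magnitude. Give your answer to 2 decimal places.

M ≈ 3.03

d = 98.7 kpc = 98700 pc
5 log₁₀(d/10 pc) = 5 log₁₀(98700) − 5 = 19.972
M = m − 5 log₁₀(d/10) − A = 25.2 − 19.972 − 2.2 = 3.028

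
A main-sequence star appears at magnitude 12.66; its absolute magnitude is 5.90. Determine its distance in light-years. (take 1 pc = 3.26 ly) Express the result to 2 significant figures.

μ = m − M = 6.760
m − M = 5 log₁₀ d − 5
log₁₀ d = (m − M)/5 + 1 = 2.3520
d = 10^2.3520 = 224.9 pc
= 733.2 ly

d ≈ 730 ly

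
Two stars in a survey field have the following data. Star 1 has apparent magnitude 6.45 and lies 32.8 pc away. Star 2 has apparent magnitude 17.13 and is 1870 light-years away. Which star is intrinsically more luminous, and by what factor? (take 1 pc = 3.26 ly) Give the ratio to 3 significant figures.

Star 1 is more luminous, by a factor of 61.2.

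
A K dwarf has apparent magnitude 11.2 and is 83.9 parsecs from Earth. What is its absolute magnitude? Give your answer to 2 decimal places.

M ≈ 6.58

5 log₁₀(d/10 pc) = 5 log₁₀(83.90) − 5 = 4.619
M = m − 5 log₁₀(d/10) = 11.2 − 4.619 = 6.581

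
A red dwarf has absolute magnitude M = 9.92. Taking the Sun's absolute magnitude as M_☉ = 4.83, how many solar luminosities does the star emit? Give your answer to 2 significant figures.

L/L_☉ ≈ 9.2×10^-3

M − M_☉ = 9.92 − 4.83 = 5.090
L/L_☉ = 10^(−0.4 (M − M_☉)) = 10^-2.036 = 9.204×10^-3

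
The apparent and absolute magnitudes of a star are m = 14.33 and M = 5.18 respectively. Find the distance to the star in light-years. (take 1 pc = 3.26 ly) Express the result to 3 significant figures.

d ≈ 2200 ly

μ = m − M = 9.150
m − M = 5 log₁₀ d − 5
log₁₀ d = (m − M)/5 + 1 = 2.8300
d = 10^2.8300 = 676.1 pc
= 2204 ly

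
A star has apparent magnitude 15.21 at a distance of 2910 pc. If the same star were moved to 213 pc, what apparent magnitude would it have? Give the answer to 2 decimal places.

Flux ∝ 1/d², so Δm = 5 log₁₀(d₂/d₁) = 5 log₁₀(213/2910) = -5.678
m₂ = m₁ + Δm = 15.21 + (-5.678) = 9.532

m ≈ 9.53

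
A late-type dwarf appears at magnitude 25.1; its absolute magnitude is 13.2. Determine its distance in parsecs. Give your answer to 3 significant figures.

μ = m − M = 11.900
m − M = 5 log₁₀ d − 5
log₁₀ d = (m − M)/5 + 1 = 3.3800
d = 10^3.3800 = 2399 pc

d ≈ 2400 pc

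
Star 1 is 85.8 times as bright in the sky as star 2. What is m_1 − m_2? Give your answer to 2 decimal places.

m_1 − m_2 ≈ -4.83

Pogson: Δm = −2.5 log₁₀(ratio) = −2.5 log₁₀(85.8) = −2.5 × 1.9335 = -4.834
Star 1 is brighter, so it has the smaller magnitude: the difference is negative.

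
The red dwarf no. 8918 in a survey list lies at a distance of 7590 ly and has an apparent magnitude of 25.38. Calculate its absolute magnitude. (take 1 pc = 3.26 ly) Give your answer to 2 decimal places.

M ≈ 13.54

d = 7590 ly / 3.26 = 2328 pc
5 log₁₀(d/10 pc) = 5 log₁₀(2328) − 5 = 11.835
M = m − 5 log₁₀(d/10) = 25.38 − 11.835 = 13.545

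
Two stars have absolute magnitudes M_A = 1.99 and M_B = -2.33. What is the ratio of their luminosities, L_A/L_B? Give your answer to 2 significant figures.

ΔM = M_A − M_B = 4.32
L_A/L_B = 10^(−0.4 ΔM) = 10^-1.728 = 0.01871

L_A/L_B ≈ 0.019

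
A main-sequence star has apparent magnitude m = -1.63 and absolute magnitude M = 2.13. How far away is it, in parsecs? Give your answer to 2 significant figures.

μ = m − M = -3.760
m − M = 5 log₁₀ d − 5
log₁₀ d = (m − M)/5 + 1 = 0.2480
d = 10^0.2480 = 1.770 pc

d ≈ 1.8 pc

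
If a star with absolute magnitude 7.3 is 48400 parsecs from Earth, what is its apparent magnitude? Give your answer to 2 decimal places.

m = M + 5 log₁₀ d − 5 = 7.3 + 5·4.6848 − 5 = 25.724

m ≈ 25.72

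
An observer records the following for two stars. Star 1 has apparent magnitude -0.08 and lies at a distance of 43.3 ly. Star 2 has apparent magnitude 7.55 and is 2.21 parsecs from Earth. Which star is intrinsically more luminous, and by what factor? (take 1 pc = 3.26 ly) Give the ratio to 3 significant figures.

Star 1 is more luminous, by a factor of 40700.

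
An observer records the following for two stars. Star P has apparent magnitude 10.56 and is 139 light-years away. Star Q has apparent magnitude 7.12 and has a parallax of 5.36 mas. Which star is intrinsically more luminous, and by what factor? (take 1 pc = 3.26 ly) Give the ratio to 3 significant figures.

Star P: d = 139 ly / 3.26 = 42.64 pc
Star P: M = m − 5 log₁₀ d + 5 = 10.56 − 5·1.6298 + 5 = 7.411
Star Q: p = 5.36 mas = 5.36×10^-3″ → d = 1/p = 186.6 pc
Star Q: M = m − 5 log₁₀ d + 5 = 7.12 − 5·2.2708 + 5 = 0.766
ΔM = M_P − M_Q = 7.411 − (0.766) = 6.645; smaller M is more luminous → Star Q.
L ratio = 10^(0.4 |ΔM|) = 10^2.658 = 455.1

Star Q is more luminous, by a factor of 455.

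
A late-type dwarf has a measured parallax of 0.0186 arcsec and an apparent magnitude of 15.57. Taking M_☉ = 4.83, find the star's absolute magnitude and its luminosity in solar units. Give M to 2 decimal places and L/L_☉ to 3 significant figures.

d = 1/p = 1/0.0186″ = 53.76 pc
M = m − 5 log₁₀ d + 5 = 15.57 − 5·1.7305 + 5 = 11.918
M − M_☉ = 11.918 − 4.83 = 7.088
L/L_☉ = 10^(−0.4 × 7.088) = 1.462×10^-3

M ≈ 11.92; L/L_☉ ≈ 1.46×10^-3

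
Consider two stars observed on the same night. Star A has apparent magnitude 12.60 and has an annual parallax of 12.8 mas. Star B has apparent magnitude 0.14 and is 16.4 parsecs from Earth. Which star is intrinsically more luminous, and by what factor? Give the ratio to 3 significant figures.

Star B is more luminous, by a factor of 4250.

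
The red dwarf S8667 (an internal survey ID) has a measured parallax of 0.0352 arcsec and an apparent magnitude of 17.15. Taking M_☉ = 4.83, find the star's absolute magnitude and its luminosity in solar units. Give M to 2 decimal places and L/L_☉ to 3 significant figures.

M ≈ 14.88; L/L_☉ ≈ 9.53×10^-5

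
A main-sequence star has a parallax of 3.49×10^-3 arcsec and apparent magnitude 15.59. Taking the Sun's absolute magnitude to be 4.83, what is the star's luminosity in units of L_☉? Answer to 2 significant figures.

L/L_☉ ≈ 0.041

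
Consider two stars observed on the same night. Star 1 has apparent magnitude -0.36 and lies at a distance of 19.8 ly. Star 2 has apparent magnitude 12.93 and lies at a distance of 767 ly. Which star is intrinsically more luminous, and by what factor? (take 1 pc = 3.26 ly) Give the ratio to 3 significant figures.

Star 1: d = 19.8 ly / 3.26 = 6.074 pc
Star 1: M = m − 5 log₁₀ d + 5 = -0.36 − 5·0.7834 + 5 = 0.723
Star 2: d = 767 ly / 3.26 = 235.3 pc
Star 2: M = m − 5 log₁₀ d + 5 = 12.93 − 5·2.3716 + 5 = 6.072
ΔM = M_1 − M_2 = 0.723 − (6.072) = -5.349; smaller M is more luminous → Star 1.
L ratio = 10^(0.4 |ΔM|) = 10^2.140 = 138.0

Star 1 is more luminous, by a factor of 138.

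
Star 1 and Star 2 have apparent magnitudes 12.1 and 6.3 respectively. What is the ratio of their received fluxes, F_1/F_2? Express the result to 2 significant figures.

F_1/F_2 ≈ 4.8×10^-3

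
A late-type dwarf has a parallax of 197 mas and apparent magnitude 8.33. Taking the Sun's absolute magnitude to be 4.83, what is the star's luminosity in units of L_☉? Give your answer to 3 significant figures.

L/L_☉ ≈ 0.0103

d = 1/p = 1000/197 mas = 5.076 pc
M = m − 5 log₁₀ d + 5 = 8.33 − 5·0.7055 + 5 = 9.802
M − M_☉ = 9.802 − 4.83 = 4.972
L/L_☉ = 10^(−0.4 × 4.972) = 0.01026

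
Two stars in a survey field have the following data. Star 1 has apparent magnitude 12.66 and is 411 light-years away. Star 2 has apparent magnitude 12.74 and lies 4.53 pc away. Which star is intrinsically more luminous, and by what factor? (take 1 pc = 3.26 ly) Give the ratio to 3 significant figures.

Star 1 is more luminous, by a factor of 834.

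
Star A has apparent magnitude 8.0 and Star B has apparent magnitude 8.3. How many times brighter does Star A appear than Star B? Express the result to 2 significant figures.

1.3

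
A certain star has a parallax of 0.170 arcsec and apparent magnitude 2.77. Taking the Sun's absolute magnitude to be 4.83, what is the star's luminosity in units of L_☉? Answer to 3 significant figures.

L/L_☉ ≈ 2.31

d = 1/p = 1/0.170″ = 5.882 pc
M = m − 5 log₁₀ d + 5 = 2.77 − 5·0.7696 + 5 = 3.922
M − M_☉ = 3.922 − 4.83 = -0.908
L/L_☉ = 10^(−0.4 × -0.908) = 2.307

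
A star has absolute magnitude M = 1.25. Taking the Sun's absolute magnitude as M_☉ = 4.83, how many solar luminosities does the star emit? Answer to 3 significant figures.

M − M_☉ = 1.25 − 4.83 = -3.580
L/L_☉ = 10^(−0.4 (M − M_☉)) = 10^1.432 = 27.04

L/L_☉ ≈ 27.0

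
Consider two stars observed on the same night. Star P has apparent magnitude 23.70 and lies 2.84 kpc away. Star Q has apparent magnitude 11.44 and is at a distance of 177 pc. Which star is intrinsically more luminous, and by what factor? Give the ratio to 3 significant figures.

Star Q is more luminous, by a factor of 311.

Star P: d = 2.84 kpc = 2840 pc
Star P: M = m − 5 log₁₀ d + 5 = 23.70 − 5·3.4533 + 5 = 11.433
Star Q: M = m − 5 log₁₀ d + 5 = 11.44 − 5·2.2480 + 5 = 5.200
ΔM = M_P − M_Q = 11.433 − (5.200) = 6.233; smaller M is more luminous → Star Q.
L ratio = 10^(0.4 |ΔM|) = 10^2.493 = 311.4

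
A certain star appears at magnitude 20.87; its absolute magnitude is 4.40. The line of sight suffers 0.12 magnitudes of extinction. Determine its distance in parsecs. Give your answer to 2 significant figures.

d ≈ 19000 pc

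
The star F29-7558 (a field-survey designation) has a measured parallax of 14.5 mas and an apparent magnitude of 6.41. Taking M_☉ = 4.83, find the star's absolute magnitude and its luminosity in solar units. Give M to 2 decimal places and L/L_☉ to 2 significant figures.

M ≈ 2.22; L/L_☉ ≈ 11

d = 1/p = 1000/14.5 mas = 68.97 pc
M = m − 5 log₁₀ d + 5 = 6.41 − 5·1.8386 + 5 = 2.217
M − M_☉ = 2.217 − 4.83 = -2.613
L/L_☉ = 10^(−0.4 × -2.613) = 11.10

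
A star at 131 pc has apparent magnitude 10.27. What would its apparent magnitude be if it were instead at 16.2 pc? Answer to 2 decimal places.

m ≈ 5.73

Flux ∝ 1/d², so Δm = 5 log₁₀(d₂/d₁) = 5 log₁₀(16.2/131) = -4.539
m₂ = m₁ + Δm = 10.27 + (-4.539) = 5.731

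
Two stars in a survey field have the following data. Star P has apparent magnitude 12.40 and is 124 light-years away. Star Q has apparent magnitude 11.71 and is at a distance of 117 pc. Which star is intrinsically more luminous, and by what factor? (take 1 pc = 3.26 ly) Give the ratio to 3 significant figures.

Star Q is more luminous, by a factor of 17.9.

Star P: d = 124 ly / 3.26 = 38.04 pc
Star P: M = m − 5 log₁₀ d + 5 = 12.40 − 5·1.5802 + 5 = 9.499
Star Q: M = m − 5 log₁₀ d + 5 = 11.71 − 5·2.0682 + 5 = 6.369
ΔM = M_P − M_Q = 9.499 − (6.369) = 3.130; smaller M is more luminous → Star Q.
L ratio = 10^(0.4 |ΔM|) = 10^1.252 = 17.86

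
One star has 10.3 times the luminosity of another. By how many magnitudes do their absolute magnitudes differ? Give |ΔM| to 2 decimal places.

|ΔM| ≈ 2.53

Pogson: ΔM = −2.5 log₁₀(ratio) = −2.5 log₁₀(10.3) = −2.5 × 1.0128 = -2.532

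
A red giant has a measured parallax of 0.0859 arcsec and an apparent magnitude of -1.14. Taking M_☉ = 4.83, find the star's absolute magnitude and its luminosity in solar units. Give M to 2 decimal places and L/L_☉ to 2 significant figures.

d = 1/p = 1/0.0859″ = 11.64 pc
M = m − 5 log₁₀ d + 5 = -1.14 − 5·1.0660 + 5 = -1.470
M − M_☉ = -1.470 − 4.83 = -6.300
L/L_☉ = 10^(−0.4 × -6.300) = 331.1

M ≈ -1.47; L/L_☉ ≈ 330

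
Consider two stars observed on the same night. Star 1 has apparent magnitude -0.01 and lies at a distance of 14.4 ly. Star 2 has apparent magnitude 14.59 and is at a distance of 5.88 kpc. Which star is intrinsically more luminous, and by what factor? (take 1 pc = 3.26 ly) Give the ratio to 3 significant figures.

Star 1: d = 14.4 ly / 3.26 = 4.417 pc
Star 1: M = m − 5 log₁₀ d + 5 = -0.01 − 5·0.6451 + 5 = 1.764
Star 2: d = 5.88 kpc = 5880 pc
Star 2: M = m − 5 log₁₀ d + 5 = 14.59 − 5·3.7694 + 5 = 0.743
ΔM = M_1 − M_2 = 1.764 − (0.743) = 1.021; smaller M is more luminous → Star 2.
L ratio = 10^(0.4 |ΔM|) = 10^0.408 = 2.561

Star 2 is more luminous, by a factor of 2.56.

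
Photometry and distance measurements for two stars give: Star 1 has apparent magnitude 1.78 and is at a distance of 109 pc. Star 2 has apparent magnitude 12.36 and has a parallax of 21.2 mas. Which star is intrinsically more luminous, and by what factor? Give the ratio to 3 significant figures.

Star 1 is more luminous, by a factor of 91100.

Star 1: M = m − 5 log₁₀ d + 5 = 1.78 − 5·2.0374 + 5 = -3.407
Star 2: p = 21.2 mas = 0.0212″ → d = 1/p = 47.17 pc
Star 2: M = m − 5 log₁₀ d + 5 = 12.36 − 5·1.6737 + 5 = 8.992
ΔM = M_1 − M_2 = -3.407 − (8.992) = -12.399; smaller M is more luminous → Star 1.
L ratio = 10^(0.4 |ΔM|) = 10^4.960 = 91100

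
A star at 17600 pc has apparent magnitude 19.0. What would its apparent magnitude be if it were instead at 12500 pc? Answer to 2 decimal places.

m ≈ 18.26

Flux ∝ 1/d², so Δm = 5 log₁₀(d₂/d₁) = 5 log₁₀(12500/17600) = -0.743
m₂ = m₁ + Δm = 19.0 + (-0.743) = 18.257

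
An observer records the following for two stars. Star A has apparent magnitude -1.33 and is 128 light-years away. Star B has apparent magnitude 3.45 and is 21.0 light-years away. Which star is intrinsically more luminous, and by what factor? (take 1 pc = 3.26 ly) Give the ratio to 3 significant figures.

Star A is more luminous, by a factor of 3030.

Star A: d = 128 ly / 3.26 = 39.26 pc
Star A: M = m − 5 log₁₀ d + 5 = -1.33 − 5·1.5940 + 5 = -4.300
Star B: d = 21.0 ly / 3.26 = 6.442 pc
Star B: M = m − 5 log₁₀ d + 5 = 3.45 − 5·0.8090 + 5 = 4.405
ΔM = M_A − M_B = -4.300 − (4.405) = -8.705; smaller M is more luminous → Star A.
L ratio = 10^(0.4 |ΔM|) = 10^3.482 = 3034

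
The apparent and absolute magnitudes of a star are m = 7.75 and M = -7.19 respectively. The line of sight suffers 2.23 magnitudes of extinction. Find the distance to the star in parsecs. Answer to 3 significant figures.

d ≈ 3480 pc

m − M = 5 log₁₀(d/10 pc) + A  ⇒  7.75 − (-7.19) − 2.23 = 5 log₁₀(d/10)
12.710 = 5 log₁₀(d/10)
log₁₀ d = (m − M − A)/5 + 1 = 3.5420
d = 10^3.5420 = 3483 pc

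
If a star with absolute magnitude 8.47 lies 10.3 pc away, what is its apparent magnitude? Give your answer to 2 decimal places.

m ≈ 8.53

m = M + 5 log₁₀ d − 5 = 8.47 + 5·1.0128 − 5 = 8.534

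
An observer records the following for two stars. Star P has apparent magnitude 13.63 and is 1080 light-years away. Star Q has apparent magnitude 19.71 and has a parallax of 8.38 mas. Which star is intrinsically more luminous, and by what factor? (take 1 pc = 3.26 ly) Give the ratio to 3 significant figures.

Star P is more luminous, by a factor of 2080.

Star P: d = 1080 ly / 3.26 = 331.3 pc
Star P: M = m − 5 log₁₀ d + 5 = 13.63 − 5·2.5202 + 5 = 6.029
Star Q: p = 8.38 mas = 8.38×10^-3″ → d = 1/p = 119.3 pc
Star Q: M = m − 5 log₁₀ d + 5 = 19.71 − 5·2.0768 + 5 = 14.326
ΔM = M_P − M_Q = 6.029 − (14.326) = -8.297; smaller M is more luminous → Star P.
L ratio = 10^(0.4 |ΔM|) = 10^3.319 = 2084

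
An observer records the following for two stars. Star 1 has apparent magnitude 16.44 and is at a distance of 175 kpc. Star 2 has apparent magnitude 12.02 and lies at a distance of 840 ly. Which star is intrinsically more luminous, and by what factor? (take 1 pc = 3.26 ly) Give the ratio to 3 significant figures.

Star 1: d = 175 kpc = 175000 pc
Star 1: M = m − 5 log₁₀ d + 5 = 16.44 − 5·5.2430 + 5 = -4.775
Star 2: d = 840 ly / 3.26 = 257.7 pc
Star 2: M = m − 5 log₁₀ d + 5 = 12.02 − 5·2.4111 + 5 = 4.965
ΔM = M_1 − M_2 = -4.775 − (4.965) = -9.740; smaller M is more luminous → Star 1.
L ratio = 10^(0.4 |ΔM|) = 10^3.896 = 7870

Star 1 is more luminous, by a factor of 7870.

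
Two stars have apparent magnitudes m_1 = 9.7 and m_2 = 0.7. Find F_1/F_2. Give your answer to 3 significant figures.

Magnitude difference = 9.0
Flux ratio = 10^(−0.4 Δm) = 10^(−0.4 × 9.0) = 10^-3.600 = 2.512×10^-4

F_1/F_2 ≈ 2.51×10^-4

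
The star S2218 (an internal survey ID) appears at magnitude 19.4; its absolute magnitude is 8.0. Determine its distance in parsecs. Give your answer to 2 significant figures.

d ≈ 1900 pc

μ = m − M = 11.400
m − M = 5 log₁₀ d − 5
log₁₀ d = (m − M)/5 + 1 = 3.2800
d = 10^3.2800 = 1905 pc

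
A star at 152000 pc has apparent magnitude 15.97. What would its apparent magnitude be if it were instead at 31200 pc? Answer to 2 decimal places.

Flux ∝ 1/d², so Δm = 5 log₁₀(d₂/d₁) = 5 log₁₀(31200/152000) = -3.438
m₂ = m₁ + Δm = 15.97 + (-3.438) = 12.532

m ≈ 12.53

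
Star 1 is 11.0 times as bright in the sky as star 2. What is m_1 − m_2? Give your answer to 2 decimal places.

m_1 − m_2 ≈ -2.60

Pogson: Δm = −2.5 log₁₀(ratio) = −2.5 log₁₀(11.0) = −2.5 × 1.0414 = -2.603
Star 1 is brighter, so it has the smaller magnitude: the difference is negative.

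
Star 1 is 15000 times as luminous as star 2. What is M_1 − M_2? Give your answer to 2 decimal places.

M_1 − M_2 ≈ -10.44

Pogson: ΔM = −2.5 log₁₀(ratio) = −2.5 log₁₀(15000) = −2.5 × 4.1761 = -10.440
Star 1 is brighter, so it has the smaller magnitude: the difference is negative.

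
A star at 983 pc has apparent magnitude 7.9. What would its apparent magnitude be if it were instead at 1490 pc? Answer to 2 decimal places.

m ≈ 8.80

Flux ∝ 1/d², so Δm = 5 log₁₀(d₂/d₁) = 5 log₁₀(1490/983) = 0.903
m₂ = m₁ + Δm = 7.9 + (0.903) = 8.803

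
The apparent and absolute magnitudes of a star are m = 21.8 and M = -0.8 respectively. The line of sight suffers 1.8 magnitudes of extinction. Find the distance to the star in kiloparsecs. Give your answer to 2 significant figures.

m − M = 5 log₁₀(d/10 pc) + A  ⇒  21.8 − (-0.8) − 1.8 = 5 log₁₀(d/10)
20.800 = 5 log₁₀(d/10)
log₁₀ d = (m − M − A)/5 + 1 = 5.1600
d = 10^5.1600 = 144500 pc
= 144.5 kpc

d ≈ 140 kpc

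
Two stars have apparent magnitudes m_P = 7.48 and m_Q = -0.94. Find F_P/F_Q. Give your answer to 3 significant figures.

F_P/F_Q ≈ 4.29×10^-4

Δm = 7.48 − (-0.94) = 8.42
Flux ratio = 10^(−0.4 Δm) = 10^(−0.4 × 8.42) = 10^-3.368 = 4.285×10^-4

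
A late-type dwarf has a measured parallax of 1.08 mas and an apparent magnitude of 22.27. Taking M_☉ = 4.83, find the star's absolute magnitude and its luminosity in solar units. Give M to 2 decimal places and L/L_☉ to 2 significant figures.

M ≈ 12.44; L/L_☉ ≈ 9.1×10^-4

d = 1/p = 1000/1.08 mas = 925.9 pc
M = m − 5 log₁₀ d + 5 = 22.27 − 5·2.9666 + 5 = 12.437
M − M_☉ = 12.437 − 4.83 = 7.607
L/L_☉ = 10^(−0.4 × 7.607) = 9.061×10^-4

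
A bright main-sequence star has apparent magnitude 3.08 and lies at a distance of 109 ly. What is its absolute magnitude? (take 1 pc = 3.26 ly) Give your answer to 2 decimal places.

d = 109 ly / 3.26 = 33.44 pc
5 log₁₀(d/10 pc) = 5 log₁₀(33.44) − 5 = 2.621
M = m − 5 log₁₀(d/10) = 3.08 − 2.621 = 0.459

M ≈ 0.46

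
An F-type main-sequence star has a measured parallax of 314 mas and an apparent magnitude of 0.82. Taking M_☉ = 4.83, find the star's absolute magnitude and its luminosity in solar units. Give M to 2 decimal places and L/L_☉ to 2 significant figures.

d = 1/p = 1000/314 mas = 3.185 pc
M = m − 5 log₁₀ d + 5 = 0.82 − 5·0.5031 + 5 = 3.305
M − M_☉ = 3.305 − 4.83 = -1.525
L/L_☉ = 10^(−0.4 × -1.525) = 4.075

M ≈ 3.30; L/L_☉ ≈ 4.1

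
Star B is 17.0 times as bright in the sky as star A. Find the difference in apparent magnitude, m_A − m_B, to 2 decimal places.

m_A − m_B ≈ 3.08

Pogson: Δm = −2.5 log₁₀(ratio) = −2.5 log₁₀(17.0) = −2.5 × 1.2304 = -3.076
Star B is brighter so has the smaller magnitude: m_A − m_B is positive.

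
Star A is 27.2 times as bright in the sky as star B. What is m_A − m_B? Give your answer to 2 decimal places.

m_A − m_B ≈ -3.59

Pogson: Δm = −2.5 log₁₀(ratio) = −2.5 log₁₀(27.2) = −2.5 × 1.4346 = -3.586
Star A is brighter, so it has the smaller magnitude: the difference is negative.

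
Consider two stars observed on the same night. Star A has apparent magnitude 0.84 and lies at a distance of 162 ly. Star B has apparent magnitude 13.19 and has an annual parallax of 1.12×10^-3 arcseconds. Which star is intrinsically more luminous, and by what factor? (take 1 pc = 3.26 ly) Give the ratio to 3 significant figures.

Star A: d = 162 ly / 3.26 = 49.69 pc
Star A: M = m − 5 log₁₀ d + 5 = 0.84 − 5·1.6963 + 5 = -2.641
Star B: d = 1/p = 1/1.12×10^-3″ = 892.9 pc
Star B: M = m − 5 log₁₀ d + 5 = 13.19 − 5·2.9508 + 5 = 3.436
ΔM = M_A − M_B = -2.641 − (3.436) = -6.078; smaller M is more luminous → Star A.
L ratio = 10^(0.4 |ΔM|) = 10^2.431 = 269.8

Star A is more luminous, by a factor of 270.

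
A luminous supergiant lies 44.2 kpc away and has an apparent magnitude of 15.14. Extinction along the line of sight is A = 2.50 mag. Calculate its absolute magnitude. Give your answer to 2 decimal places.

M ≈ -5.59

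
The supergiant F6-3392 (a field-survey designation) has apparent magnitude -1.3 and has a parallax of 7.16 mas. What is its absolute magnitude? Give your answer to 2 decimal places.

M ≈ -7.03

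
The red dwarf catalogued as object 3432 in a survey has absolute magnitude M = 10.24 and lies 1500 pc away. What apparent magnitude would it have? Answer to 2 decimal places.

m = M + 5 log₁₀ d − 5 = 10.24 + 5·3.1761 − 5 = 21.120

m ≈ 21.12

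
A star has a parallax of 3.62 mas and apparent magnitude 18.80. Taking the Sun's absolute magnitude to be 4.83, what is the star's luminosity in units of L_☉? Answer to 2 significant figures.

L/L_☉ ≈ 2.0×10^-3

d = 1/p = 1000/3.62 mas = 276.2 pc
M = m − 5 log₁₀ d + 5 = 18.80 − 5·2.4413 + 5 = 11.594
M − M_☉ = 11.594 − 4.83 = 6.764
L/L_☉ = 10^(−0.4 × 6.764) = 1.971×10^-3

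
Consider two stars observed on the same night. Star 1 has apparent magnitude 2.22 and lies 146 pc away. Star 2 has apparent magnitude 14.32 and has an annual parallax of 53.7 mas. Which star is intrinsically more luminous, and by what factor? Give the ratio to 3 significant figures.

Star 1: M = m − 5 log₁₀ d + 5 = 2.22 − 5·2.1644 + 5 = -3.602
Star 2: p = 53.7 mas = 0.0537″ → d = 1/p = 18.62 pc
Star 2: M = m − 5 log₁₀ d + 5 = 14.32 − 5·1.2700 + 5 = 12.970
ΔM = M_1 − M_2 = -3.602 − (12.970) = -16.572; smaller M is more luminous → Star 1.
L ratio = 10^(0.4 |ΔM|) = 10^6.629 = 4.253×10^6

Star 1 is more luminous, by a factor of 4.25×10^6.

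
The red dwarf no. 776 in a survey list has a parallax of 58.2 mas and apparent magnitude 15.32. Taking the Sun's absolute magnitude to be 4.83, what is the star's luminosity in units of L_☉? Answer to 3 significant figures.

L/L_☉ ≈ 1.88×10^-4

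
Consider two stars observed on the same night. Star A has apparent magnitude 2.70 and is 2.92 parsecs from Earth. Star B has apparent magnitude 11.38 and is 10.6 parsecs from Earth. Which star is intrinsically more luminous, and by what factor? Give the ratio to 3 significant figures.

Star A is more luminous, by a factor of 225.

Star A: M = m − 5 log₁₀ d + 5 = 2.70 − 5·0.4654 + 5 = 5.373
Star B: M = m − 5 log₁₀ d + 5 = 11.38 − 5·1.0253 + 5 = 11.253
ΔM = M_A − M_B = 5.373 − (11.253) = -5.880; smaller M is more luminous → Star A.
L ratio = 10^(0.4 |ΔM|) = 10^2.352 = 225.0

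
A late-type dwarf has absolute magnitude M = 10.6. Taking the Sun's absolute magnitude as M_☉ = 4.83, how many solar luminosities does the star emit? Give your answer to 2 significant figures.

L/L_☉ ≈ 4.9×10^-3

M − M_☉ = 10.6 − 4.83 = 5.770
L/L_☉ = 10^(−0.4 (M − M_☉)) = 10^-2.308 = 4.920×10^-3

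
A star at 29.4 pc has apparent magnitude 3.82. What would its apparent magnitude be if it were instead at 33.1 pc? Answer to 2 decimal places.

m ≈ 4.08

Flux ∝ 1/d², so Δm = 5 log₁₀(d₂/d₁) = 5 log₁₀(33.1/29.4) = 0.257
m₂ = m₁ + Δm = 3.82 + (0.257) = 4.077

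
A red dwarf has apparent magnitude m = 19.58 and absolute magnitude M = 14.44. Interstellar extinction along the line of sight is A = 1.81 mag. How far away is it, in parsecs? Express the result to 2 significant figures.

d ≈ 46 pc

m − M = 5 log₁₀(d/10 pc) + A  ⇒  19.58 − (14.44) − 1.81 = 5 log₁₀(d/10)
3.330 = 5 log₁₀(d/10)
log₁₀ d = (m − M − A)/5 + 1 = 1.6660
d = 10^1.6660 = 46.34 pc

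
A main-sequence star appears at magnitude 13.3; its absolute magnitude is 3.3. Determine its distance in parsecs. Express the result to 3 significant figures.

μ = m − M = 10.000
m − M = 5 log₁₀ d − 5
log₁₀ d = (m − M)/5 + 1 = 3.0000
d = 10^3.0000 = 1000 pc

d ≈ 1000 pc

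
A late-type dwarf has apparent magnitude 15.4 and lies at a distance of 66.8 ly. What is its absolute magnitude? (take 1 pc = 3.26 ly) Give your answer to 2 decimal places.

d = 66.8 ly / 3.26 = 20.49 pc
5 log₁₀(d/10 pc) = 5 log₁₀(20.49) − 5 = 1.558
M = m − 5 log₁₀(d/10) = 15.4 − 1.558 = 13.842

M ≈ 13.84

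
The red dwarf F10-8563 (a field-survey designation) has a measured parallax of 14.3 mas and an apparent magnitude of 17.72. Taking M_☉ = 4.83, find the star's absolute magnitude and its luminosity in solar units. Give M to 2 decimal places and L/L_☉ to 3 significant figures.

M ≈ 13.50; L/L_☉ ≈ 3.41×10^-4

d = 1/p = 1000/14.3 mas = 69.93 pc
M = m − 5 log₁₀ d + 5 = 17.72 − 5·1.8447 + 5 = 13.497
M − M_☉ = 13.497 − 4.83 = 8.667
L/L_☉ = 10^(−0.4 × 8.667) = 3.415×10^-4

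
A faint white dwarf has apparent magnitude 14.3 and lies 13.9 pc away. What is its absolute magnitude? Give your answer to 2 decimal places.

M ≈ 13.58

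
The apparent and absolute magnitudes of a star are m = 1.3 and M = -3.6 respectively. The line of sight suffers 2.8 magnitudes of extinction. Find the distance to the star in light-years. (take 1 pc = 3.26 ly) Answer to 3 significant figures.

d ≈ 85.7 ly

m − M = 5 log₁₀(d/10 pc) + A  ⇒  1.3 − (-3.6) − 2.8 = 5 log₁₀(d/10)
2.100 = 5 log₁₀(d/10)
log₁₀ d = (m − M − A)/5 + 1 = 1.4200
d = 10^1.4200 = 26.30 pc
= 85.75 ly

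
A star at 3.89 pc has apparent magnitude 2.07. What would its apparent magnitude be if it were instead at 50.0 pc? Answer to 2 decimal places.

m ≈ 7.62

Flux ∝ 1/d², so Δm = 5 log₁₀(d₂/d₁) = 5 log₁₀(50.0/3.89) = 5.545
m₂ = m₁ + Δm = 2.07 + (5.545) = 7.615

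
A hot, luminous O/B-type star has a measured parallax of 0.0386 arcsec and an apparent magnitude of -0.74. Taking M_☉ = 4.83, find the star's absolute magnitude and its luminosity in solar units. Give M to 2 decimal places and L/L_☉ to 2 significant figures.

d = 1/p = 1/0.0386″ = 25.91 pc
M = m − 5 log₁₀ d + 5 = -0.74 − 5·1.4134 + 5 = -2.807
M − M_☉ = -2.807 − 4.83 = -7.637
L/L_☉ = 10^(−0.4 × -7.637) = 1135

M ≈ -2.81; L/L_☉ ≈ 1100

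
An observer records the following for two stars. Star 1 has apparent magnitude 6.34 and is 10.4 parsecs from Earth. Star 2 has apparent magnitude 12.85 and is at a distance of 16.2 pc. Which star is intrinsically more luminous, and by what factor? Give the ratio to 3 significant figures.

Star 1: M = m − 5 log₁₀ d + 5 = 6.34 − 5·1.0170 + 5 = 6.255
Star 2: M = m − 5 log₁₀ d + 5 = 12.85 − 5·1.2095 + 5 = 11.802
ΔM = M_1 − M_2 = 6.255 − (11.802) = -5.548; smaller M is more luminous → Star 1.
L ratio = 10^(0.4 |ΔM|) = 10^2.219 = 165.6

Star 1 is more luminous, by a factor of 166.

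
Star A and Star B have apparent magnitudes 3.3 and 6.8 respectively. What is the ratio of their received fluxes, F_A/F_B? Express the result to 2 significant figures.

Δm = 3.3 − (6.8) = -3.5
Flux ratio = 10^(−0.4 Δm) = 10^(−0.4 × -3.5) = 10^1.400 = 25.12

F_A/F_B ≈ 25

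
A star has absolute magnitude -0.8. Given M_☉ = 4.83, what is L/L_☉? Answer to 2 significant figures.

L/L_☉ ≈ 180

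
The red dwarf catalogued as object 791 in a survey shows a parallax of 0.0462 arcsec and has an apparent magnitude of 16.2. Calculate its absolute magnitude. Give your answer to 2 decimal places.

M ≈ 14.52

d = 1/p = 1/0.0462″ = 21.65 pc
5 log₁₀(d/10 pc) = 5 log₁₀(21.65) − 5 = 1.677
M = m − 5 log₁₀(d/10) = 16.2 − 1.677 = 14.523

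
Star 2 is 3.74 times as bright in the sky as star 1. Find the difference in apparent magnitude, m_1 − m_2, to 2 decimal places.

Pogson: Δm = −2.5 log₁₀(ratio) = −2.5 log₁₀(3.74) = −2.5 × 0.5729 = -1.432
Star 2 is brighter so has the smaller magnitude: m_1 − m_2 is positive.

m_1 − m_2 ≈ 1.43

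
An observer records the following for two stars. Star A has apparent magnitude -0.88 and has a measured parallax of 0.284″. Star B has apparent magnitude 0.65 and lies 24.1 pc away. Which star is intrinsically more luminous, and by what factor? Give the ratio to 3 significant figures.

Star B is more luminous, by a factor of 11.4.

Star A: d = 1/p = 1/0.284″ = 3.521 pc
Star A: M = m − 5 log₁₀ d + 5 = -0.88 − 5·0.5467 + 5 = 1.387
Star B: M = m − 5 log₁₀ d + 5 = 0.65 − 5·1.3820 + 5 = -1.260
ΔM = M_A − M_B = 1.387 − (-1.260) = 2.647; smaller M is more luminous → Star B.
L ratio = 10^(0.4 |ΔM|) = 10^1.059 = 11.45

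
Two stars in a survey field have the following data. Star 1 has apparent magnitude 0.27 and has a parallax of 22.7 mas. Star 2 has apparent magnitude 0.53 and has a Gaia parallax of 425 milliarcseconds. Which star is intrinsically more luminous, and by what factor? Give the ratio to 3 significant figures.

Star 1: p = 22.7 mas = 0.0227″ → d = 1/p = 44.05 pc
Star 1: M = m − 5 log₁₀ d + 5 = 0.27 − 5·1.6440 + 5 = -2.950
Star 2: p = 425 mas = 0.425″ → d = 1/p = 2.353 pc
Star 2: M = m − 5 log₁₀ d + 5 = 0.53 − 5·0.3716 + 5 = 3.672
ΔM = M_1 − M_2 = -2.950 − (3.672) = -6.622; smaller M is more luminous → Star 1.
L ratio = 10^(0.4 |ΔM|) = 10^2.649 = 445.4

Star 1 is more luminous, by a factor of 445.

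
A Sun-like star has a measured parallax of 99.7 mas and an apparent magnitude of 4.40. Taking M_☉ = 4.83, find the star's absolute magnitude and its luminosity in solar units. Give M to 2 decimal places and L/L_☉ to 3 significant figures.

d = 1/p = 1000/99.7 mas = 10.03 pc
M = m − 5 log₁₀ d + 5 = 4.40 − 5·1.0013 + 5 = 4.393
M − M_☉ = 4.393 − 4.83 = -0.437
L/L_☉ = 10^(−0.4 × -0.437) = 1.495

M ≈ 4.39; L/L_☉ ≈ 1.49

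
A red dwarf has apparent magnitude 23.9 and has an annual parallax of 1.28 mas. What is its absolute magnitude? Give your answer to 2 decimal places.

M ≈ 14.44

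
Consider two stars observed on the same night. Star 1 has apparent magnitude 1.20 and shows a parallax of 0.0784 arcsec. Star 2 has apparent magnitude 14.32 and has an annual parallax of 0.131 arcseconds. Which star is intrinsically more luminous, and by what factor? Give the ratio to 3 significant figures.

Star 1: d = 1/p = 1/0.0784″ = 12.76 pc
Star 1: M = m − 5 log₁₀ d + 5 = 1.20 − 5·1.1057 + 5 = 0.672
Star 2: d = 1/p = 1/0.131″ = 7.634 pc
Star 2: M = m − 5 log₁₀ d + 5 = 14.32 − 5·0.8827 + 5 = 14.906
ΔM = M_1 − M_2 = 0.672 − (14.906) = -14.235; smaller M is more luminous → Star 1.
L ratio = 10^(0.4 |ΔM|) = 10^5.694 = 494200

Star 1 is more luminous, by a factor of 494000.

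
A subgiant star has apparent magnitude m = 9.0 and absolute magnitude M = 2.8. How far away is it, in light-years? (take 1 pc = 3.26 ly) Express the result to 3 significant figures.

d ≈ 567 ly

Distance modulus: m − M = 9.0 − (2.8) = 6.200
m − M = 5 log₁₀ d − 5
log₁₀ d = (m − M)/5 + 1 = 2.2400
d = 10^2.2400 = 173.8 pc
= 566.5 ly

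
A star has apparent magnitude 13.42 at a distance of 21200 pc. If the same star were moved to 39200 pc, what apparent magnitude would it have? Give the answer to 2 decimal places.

m ≈ 14.75

Flux ∝ 1/d², so Δm = 5 log₁₀(d₂/d₁) = 5 log₁₀(39200/21200) = 1.335
m₂ = m₁ + Δm = 13.42 + (1.335) = 14.755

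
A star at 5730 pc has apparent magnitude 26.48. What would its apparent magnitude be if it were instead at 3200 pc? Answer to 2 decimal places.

Flux ∝ 1/d², so Δm = 5 log₁₀(d₂/d₁) = 5 log₁₀(3200/5730) = -1.265
m₂ = m₁ + Δm = 26.48 + (-1.265) = 25.215

m ≈ 25.21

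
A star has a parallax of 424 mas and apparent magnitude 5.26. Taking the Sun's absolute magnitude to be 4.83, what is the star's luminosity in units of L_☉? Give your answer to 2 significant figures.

d = 1/p = 1000/424 mas = 2.358 pc
M = m − 5 log₁₀ d + 5 = 5.26 − 5·0.3726 + 5 = 8.397
M − M_☉ = 8.397 − 4.83 = 3.567
L/L_☉ = 10^(−0.4 × 3.567) = 0.03743

L/L_☉ ≈ 0.037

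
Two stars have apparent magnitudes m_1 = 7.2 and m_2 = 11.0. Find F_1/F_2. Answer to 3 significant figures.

Magnitude difference = -3.8
Flux ratio = 10^(−0.4 Δm) = 10^(−0.4 × -3.8) = 10^1.520 = 33.11

F_1/F_2 ≈ 33.1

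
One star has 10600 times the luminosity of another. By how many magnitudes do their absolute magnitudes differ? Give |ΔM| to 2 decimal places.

|ΔM| ≈ 10.06

Pogson: ΔM = −2.5 log₁₀(ratio) = −2.5 log₁₀(10600) = −2.5 × 4.0253 = -10.063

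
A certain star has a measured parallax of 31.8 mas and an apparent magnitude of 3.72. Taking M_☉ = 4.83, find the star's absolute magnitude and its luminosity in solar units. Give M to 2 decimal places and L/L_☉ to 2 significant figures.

M ≈ 1.23; L/L_☉ ≈ 27

d = 1/p = 1000/31.8 mas = 31.45 pc
M = m − 5 log₁₀ d + 5 = 3.72 − 5·1.4976 + 5 = 1.232
M − M_☉ = 1.232 − 4.83 = -3.598
L/L_☉ = 10^(−0.4 × -3.598) = 27.49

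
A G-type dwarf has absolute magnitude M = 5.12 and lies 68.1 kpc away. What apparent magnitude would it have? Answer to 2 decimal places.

d = 68.1 kpc = 68100 pc
m = M + 5 log₁₀ d − 5 = 5.12 + 5·4.8331 − 5 = 24.286

m ≈ 24.29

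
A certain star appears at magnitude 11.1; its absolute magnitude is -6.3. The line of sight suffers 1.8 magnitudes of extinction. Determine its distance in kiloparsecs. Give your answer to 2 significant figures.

m − M = 5 log₁₀(d/10 pc) + A  ⇒  11.1 − (-6.3) − 1.8 = 5 log₁₀(d/10)
15.600 = 5 log₁₀(d/10)
log₁₀ d = (m − M − A)/5 + 1 = 4.1200
d = 10^4.1200 = 13180 pc
= 13.18 kpc

d ≈ 13 kpc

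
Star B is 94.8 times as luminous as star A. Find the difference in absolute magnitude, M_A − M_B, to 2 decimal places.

M_A − M_B ≈ 4.94

Pogson: ΔM = −2.5 log₁₀(ratio) = −2.5 log₁₀(94.8) = −2.5 × 1.9768 = -4.942
Star B is brighter so has the smaller magnitude: M_A − M_B is positive.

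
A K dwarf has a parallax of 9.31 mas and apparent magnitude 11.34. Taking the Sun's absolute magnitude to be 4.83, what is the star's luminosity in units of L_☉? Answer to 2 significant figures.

L/L_☉ ≈ 0.29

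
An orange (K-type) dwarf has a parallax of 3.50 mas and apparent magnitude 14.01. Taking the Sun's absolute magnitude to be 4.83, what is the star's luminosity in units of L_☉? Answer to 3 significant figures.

L/L_☉ ≈ 0.174

d = 1/p = 1000/3.50 mas = 285.7 pc
M = m − 5 log₁₀ d + 5 = 14.01 − 5·2.4559 + 5 = 6.730
M − M_☉ = 6.730 − 4.83 = 1.900
L/L_☉ = 10^(−0.4 × 1.900) = 0.1737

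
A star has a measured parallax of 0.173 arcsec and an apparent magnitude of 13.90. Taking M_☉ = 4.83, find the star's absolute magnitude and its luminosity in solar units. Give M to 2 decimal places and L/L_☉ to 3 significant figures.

d = 1/p = 1/0.173″ = 5.780 pc
M = m − 5 log₁₀ d + 5 = 13.90 − 5·0.7620 + 5 = 15.090
M − M_☉ = 15.090 − 4.83 = 10.260
L/L_☉ = 10^(−0.4 × 10.260) = 7.869×10^-5

M ≈ 15.09; L/L_☉ ≈ 7.87×10^-5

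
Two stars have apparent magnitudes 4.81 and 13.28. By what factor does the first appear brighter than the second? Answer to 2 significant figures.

2400

Magnitude difference = -8.47
Flux ratio = 10^(−0.4 Δm) = 10^(−0.4 × -8.47) = 10^3.388 = 2443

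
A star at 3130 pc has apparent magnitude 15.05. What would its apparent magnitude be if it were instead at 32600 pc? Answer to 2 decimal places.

m ≈ 20.14

Flux ∝ 1/d², so Δm = 5 log₁₀(d₂/d₁) = 5 log₁₀(32600/3130) = 5.088
m₂ = m₁ + Δm = 15.05 + (5.088) = 20.138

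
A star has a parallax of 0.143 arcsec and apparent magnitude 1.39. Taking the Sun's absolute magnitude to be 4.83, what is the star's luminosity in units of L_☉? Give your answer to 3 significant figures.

L/L_☉ ≈ 11.6

d = 1/p = 1/0.143″ = 6.993 pc
M = m − 5 log₁₀ d + 5 = 1.39 − 5·0.8447 + 5 = 2.167
M − M_☉ = 2.167 − 4.83 = -2.663
L/L_☉ = 10^(−0.4 × -2.663) = 11.62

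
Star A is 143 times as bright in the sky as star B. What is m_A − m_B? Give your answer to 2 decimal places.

m_A − m_B ≈ -5.39

Pogson: Δm = −2.5 log₁₀(ratio) = −2.5 log₁₀(143) = −2.5 × 2.1553 = -5.388
Star A is brighter, so it has the smaller magnitude: the difference is negative.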